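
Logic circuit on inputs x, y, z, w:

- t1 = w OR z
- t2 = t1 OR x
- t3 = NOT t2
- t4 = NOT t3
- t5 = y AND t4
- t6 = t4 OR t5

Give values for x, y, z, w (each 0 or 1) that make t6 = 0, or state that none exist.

t6 = t4 OR t5 must be 0, so both t4 = 0 and t5 = 0.
t4 = NOT t3 must be 0, so t3 = 1.
Check with x=0, y=1, z=0, w=0:
t1 = w OR z = 0 OR 0 = 0
t2 = t1 OR x = 0 OR 0 = 0
t3 = NOT t2 = NOT 0 = 1
t4 = NOT t3 = NOT 1 = 0
t5 = y AND t4 = 1 AND 0 = 0
t6 = t4 OR t5 = 0 OR 0 = 0
So t6 = 0 as required.

x=0, y=1, z=0, w=0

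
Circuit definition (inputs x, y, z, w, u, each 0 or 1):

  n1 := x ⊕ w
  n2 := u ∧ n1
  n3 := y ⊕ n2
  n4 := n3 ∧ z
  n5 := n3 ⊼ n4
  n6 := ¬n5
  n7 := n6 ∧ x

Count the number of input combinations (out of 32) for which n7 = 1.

4

n7 = n6 ∧ x must be 1, so both n6 = 1 and x = 1.
n6 = ¬n5 must be 1, so n5 = 0.
n5 = n3 ⊼ n4 must be 0, so both n3 = 1 and n4 = 1.
Enumerating the 32 input combinations, 4 give n7 = 1 and 28 give n7 = 0.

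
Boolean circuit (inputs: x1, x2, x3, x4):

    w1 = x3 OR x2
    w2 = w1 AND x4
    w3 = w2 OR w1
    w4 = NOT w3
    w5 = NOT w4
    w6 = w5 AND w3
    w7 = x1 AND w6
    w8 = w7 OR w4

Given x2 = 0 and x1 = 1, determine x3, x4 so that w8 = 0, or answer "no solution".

no solution exists

With x2 = 0 and x1 = 1 fixed, none of the 4 settings of x3, x4 give w8 = 0.
For example, with x3=1, x4=1:
w1 = x3 OR x2 = 1 OR 0 = 1
w2 = w1 AND x4 = 1 AND 1 = 1
w3 = w2 OR w1 = 1 OR 1 = 1
w4 = NOT w3 = NOT 1 = 0
w5 = NOT w4 = NOT 0 = 1
w6 = w5 AND w3 = 1 AND 1 = 1
w7 = x1 AND w6 = 1 AND 1 = 1
w8 = w7 OR w4 = 1 OR 0 = 1
giving w8 = 1 ≠ 0.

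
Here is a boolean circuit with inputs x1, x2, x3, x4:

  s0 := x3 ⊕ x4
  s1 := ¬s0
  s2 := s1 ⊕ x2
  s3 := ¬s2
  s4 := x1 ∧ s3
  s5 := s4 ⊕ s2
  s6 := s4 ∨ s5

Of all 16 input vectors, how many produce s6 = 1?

12

s6 = s4 ∨ s5 must be 1, so at least one of s4, s5 is 1.
Enumerating the 16 input combinations, 12 give s6 = 1 and 4 give s6 = 0.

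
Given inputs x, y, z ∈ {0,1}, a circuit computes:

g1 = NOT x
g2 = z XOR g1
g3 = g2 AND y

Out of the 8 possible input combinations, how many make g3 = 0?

6

g3 = g2 AND y must be 0, so at least one of g2, y is 0.
Enumerating the 8 input combinations, 6 give g3 = 0 and 2 give g3 = 1.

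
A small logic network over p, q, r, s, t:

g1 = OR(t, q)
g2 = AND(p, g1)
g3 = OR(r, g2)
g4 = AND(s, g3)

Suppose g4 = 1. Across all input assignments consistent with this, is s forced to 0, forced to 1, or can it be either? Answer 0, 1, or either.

g4 = AND(s, g3) must be 1, so both s = 1 and g3 = 1.
g3 = OR(r, g2) must be 1, so at least one of r, g2 is 1.
Every assignment with g4 = 1 has s = 1; there are 11 such assignment(s).

1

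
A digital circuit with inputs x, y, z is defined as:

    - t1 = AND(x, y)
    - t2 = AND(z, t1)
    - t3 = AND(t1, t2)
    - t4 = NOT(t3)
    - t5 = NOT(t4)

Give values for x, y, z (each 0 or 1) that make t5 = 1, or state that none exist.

x=1 y=1 z=1

Check with x=1 y=1 z=1:
t1 = AND(x, y) = AND(1, 1) = 1
t2 = AND(z, t1) = AND(1, 1) = 1
t3 = AND(t1, t2) = AND(1, 1) = 1
t4 = NOT(t3) = NOT 1 = 0
t5 = NOT(t4) = NOT 0 = 1
So t5 = 1 as required.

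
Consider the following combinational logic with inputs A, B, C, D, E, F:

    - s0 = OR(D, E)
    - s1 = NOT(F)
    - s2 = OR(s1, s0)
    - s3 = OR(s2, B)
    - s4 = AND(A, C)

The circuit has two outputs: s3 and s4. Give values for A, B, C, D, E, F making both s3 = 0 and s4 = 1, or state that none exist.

Check with A=1 B=0 C=1 D=0 E=0 F=1:
s0 = OR(D, E) = OR(0, 0) = 0
s1 = NOT(F) = NOT 1 = 0
s2 = OR(s1, s0) = OR(0, 0) = 0
s3 = OR(s2, B) = OR(0, 0) = 0
s4 = AND(A, C) = AND(1, 1) = 1
So s3 = 0 and s4 = 1.

A=1 B=0 C=1 D=0 E=0 F=1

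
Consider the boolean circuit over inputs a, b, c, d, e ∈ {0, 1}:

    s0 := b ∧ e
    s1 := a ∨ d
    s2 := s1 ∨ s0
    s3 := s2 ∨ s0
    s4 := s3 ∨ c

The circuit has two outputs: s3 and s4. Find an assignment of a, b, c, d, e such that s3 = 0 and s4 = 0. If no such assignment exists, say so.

Check with a=0, b=0, c=0, d=0, e=1:
s0 = b ∧ e = 0 ∧ 1 = 0
s1 = a ∨ d = 0 ∨ 0 = 0
s2 = s1 ∨ s0 = 0 ∨ 0 = 0
s3 = s2 ∨ s0 = 0 ∨ 0 = 0
s4 = s3 ∨ c = 0 ∨ 0 = 0
So s3 = 0 and s4 = 0.

a=0, b=0, c=0, d=0, e=1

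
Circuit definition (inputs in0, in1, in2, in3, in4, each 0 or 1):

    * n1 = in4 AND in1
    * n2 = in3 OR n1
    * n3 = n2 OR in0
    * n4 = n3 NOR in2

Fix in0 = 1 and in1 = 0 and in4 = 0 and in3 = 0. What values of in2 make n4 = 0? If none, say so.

in2=0

n4 = n3 NOR in2 must be 0, so at least one of n3, in2 is 1.
Check with in0 = 1 and in1 = 0 and in4 = 0 and in3 = 0 and in2=0:
n1 = in4 AND in1 = 0 AND 0 = 0
n2 = in3 OR n1 = 0 OR 0 = 0
n3 = n2 OR in0 = 0 OR 1 = 1
n4 = n3 NOR in2 = 1 NOR 0 = 0
So n4 = 0.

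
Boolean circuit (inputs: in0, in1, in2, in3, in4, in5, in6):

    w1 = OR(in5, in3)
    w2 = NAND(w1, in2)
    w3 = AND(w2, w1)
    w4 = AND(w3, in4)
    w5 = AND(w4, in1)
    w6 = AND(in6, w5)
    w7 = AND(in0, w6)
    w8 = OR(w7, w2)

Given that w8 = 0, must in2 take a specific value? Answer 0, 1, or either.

1

w8 = OR(w7, w2) must be 0, so both w7 = 0 and w2 = 0.
w7 = AND(in0, w6) must be 0, so at least one of in0, w6 is 0.
Every assignment with w8 = 0 has in2 = 1; there are 48 such assignment(s).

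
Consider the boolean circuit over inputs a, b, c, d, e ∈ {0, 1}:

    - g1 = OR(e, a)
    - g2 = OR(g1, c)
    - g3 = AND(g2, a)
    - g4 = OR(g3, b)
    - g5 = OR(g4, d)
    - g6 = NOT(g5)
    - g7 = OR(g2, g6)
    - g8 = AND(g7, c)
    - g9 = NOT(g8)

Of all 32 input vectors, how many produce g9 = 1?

16

g9 = NOT(g8) must be 1, so g8 = 0.
g8 = AND(g7, c) must be 0, so at least one of g7, c is 0.
Enumerating the 32 input combinations, 16 give g9 = 1 and 16 give g9 = 0.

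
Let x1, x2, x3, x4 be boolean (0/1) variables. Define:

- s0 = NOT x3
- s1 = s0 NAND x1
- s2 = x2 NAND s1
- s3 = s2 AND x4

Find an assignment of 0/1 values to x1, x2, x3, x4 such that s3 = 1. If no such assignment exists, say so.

s3 = s2 AND x4 must be 1, so both s2 = 1 and x4 = 1.
s2 = x2 NAND s1 must be 1, so at least one of x2, s1 is 0.
Check with x1=1, x2=0, x3=0, x4=1:
s0 = NOT x3 = NOT 0 = 1
s1 = s0 NAND x1 = 1 NAND 1 = 0
s2 = x2 NAND s1 = 0 NAND 0 = 1
s3 = s2 AND x4 = 1 AND 1 = 1
So s3 = 1 as required.

x1=1, x2=0, x3=0, x4=1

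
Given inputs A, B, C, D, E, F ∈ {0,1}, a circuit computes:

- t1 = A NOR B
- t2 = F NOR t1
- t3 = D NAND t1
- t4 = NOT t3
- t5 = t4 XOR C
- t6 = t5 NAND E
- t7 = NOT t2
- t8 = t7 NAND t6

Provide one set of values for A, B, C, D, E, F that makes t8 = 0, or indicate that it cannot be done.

t8 = t7 NAND t6 must be 0, so both t7 = 1 and t6 = 1.
t7 = NOT t2 must be 1, so t2 = 0.
Check with A=1, B=0, C=0, D=0, E=1, F=1:
t1 = A NOR B = 1 NOR 0 = 0
t2 = F NOR t1 = 1 NOR 0 = 0
t3 = D NAND t1 = 0 NAND 0 = 1
t4 = NOT t3 = NOT 1 = 0
t5 = t4 XOR C = 0 XOR 0 = 0
t6 = t5 NAND E = 0 NAND 1 = 1
t7 = NOT t2 = NOT 0 = 1
t8 = t7 NAND t6 = 1 NAND 1 = 0
So t8 = 0 as required.

A=1, B=0, C=0, D=0, E=1, F=1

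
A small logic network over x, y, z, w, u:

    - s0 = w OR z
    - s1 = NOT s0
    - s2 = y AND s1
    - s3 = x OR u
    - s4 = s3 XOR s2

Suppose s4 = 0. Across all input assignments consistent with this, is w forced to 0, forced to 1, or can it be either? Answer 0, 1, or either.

Both values of w occur among assignments with s4 = 0:
  w=0: x=0, y=0, z=0, w=0, u=0
  w=1: x=0, y=0, z=0, w=1, u=0

either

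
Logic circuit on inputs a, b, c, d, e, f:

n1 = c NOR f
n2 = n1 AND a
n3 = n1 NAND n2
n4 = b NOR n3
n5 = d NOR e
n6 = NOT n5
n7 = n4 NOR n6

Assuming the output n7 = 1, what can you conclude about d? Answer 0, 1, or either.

n7 = n4 NOR n6 must be 1, so both n4 = 0 and n6 = 0.
Every assignment with n7 = 1 has d = 0; there are 15 such assignment(s).

0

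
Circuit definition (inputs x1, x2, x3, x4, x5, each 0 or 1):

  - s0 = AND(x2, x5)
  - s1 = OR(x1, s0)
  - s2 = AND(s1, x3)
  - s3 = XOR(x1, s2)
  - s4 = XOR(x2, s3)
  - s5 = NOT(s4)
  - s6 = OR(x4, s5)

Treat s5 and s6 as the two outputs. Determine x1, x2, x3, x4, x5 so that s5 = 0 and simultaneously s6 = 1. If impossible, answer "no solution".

x1=1 x2=0 x3=0 x4=1 x5=1

Check with x1=1 x2=0 x3=0 x4=1 x5=1:
s0 = AND(x2, x5) = AND(0, 1) = 0
s1 = OR(x1, s0) = OR(1, 0) = 1
s2 = AND(s1, x3) = AND(1, 0) = 0
s3 = XOR(x1, s2) = XOR(1, 0) = 1
s4 = XOR(x2, s3) = XOR(0, 1) = 1
s5 = NOT(s4) = NOT 1 = 0
s6 = OR(x4, s5) = OR(1, 0) = 1
So s5 = 0 and s6 = 1.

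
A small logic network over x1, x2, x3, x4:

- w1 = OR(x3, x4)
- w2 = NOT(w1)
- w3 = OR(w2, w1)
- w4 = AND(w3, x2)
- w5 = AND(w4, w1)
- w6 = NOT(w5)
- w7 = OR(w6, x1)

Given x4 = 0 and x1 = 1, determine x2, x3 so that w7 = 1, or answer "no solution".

x2=1, x3=0

w7 = OR(w6, x1) must be 1, so at least one of w6, x1 is 1.
Check with x4 = 0 and x1 = 1 and x2=1, x3=0:
w1 = OR(x3, x4) = OR(0, 0) = 0
w2 = NOT(w1) = NOT 0 = 1
w3 = OR(w2, w1) = OR(1, 0) = 1
w4 = AND(w3, x2) = AND(1, 1) = 1
w5 = AND(w4, w1) = AND(1, 0) = 0
w6 = NOT(w5) = NOT 0 = 1
w7 = OR(w6, x1) = OR(1, 1) = 1
So w7 = 1.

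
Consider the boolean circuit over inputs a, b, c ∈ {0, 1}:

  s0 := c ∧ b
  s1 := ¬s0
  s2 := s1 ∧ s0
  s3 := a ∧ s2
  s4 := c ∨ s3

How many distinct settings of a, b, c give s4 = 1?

s4 = c ∨ s3 must be 1, so at least one of c, s3 is 1.
Satisfying assignments:
  a=0, b=0, c=1
  a=0, b=1, c=1
  a=1, b=0, c=1
  a=1, b=1, c=1

4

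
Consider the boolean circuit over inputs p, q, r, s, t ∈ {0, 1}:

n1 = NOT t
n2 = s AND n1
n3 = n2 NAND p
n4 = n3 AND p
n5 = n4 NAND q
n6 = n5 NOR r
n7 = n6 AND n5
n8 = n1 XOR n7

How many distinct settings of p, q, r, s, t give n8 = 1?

n8 = n1 XOR n7 must be 1, so n1 and n7 differ.
Enumerating the 32 input combinations, 16 give n8 = 1 and 16 give n8 = 0.

16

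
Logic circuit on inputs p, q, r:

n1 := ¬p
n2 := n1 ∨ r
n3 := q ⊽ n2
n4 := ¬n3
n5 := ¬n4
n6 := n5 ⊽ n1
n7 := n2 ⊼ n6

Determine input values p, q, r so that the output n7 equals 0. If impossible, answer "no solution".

Check with p=1, q=0, r=1:
n1 = ¬p = ¬1 = 0
n2 = n1 ∨ r = 0 ∨ 1 = 1
n3 = q ⊽ n2 = 0 ⊽ 1 = 0
n4 = ¬n3 = ¬0 = 1
n5 = ¬n4 = ¬1 = 0
n6 = n5 ⊽ n1 = 0 ⊽ 0 = 1
n7 = n2 ⊼ n6 = 1 ⊼ 1 = 0
So n7 = 0 as required.

p=1, q=0, r=1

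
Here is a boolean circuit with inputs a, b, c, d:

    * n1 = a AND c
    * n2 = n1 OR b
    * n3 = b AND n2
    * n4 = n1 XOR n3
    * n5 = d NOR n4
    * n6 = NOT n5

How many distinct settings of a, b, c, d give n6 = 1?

n6 = NOT n5 must be 1, so n5 = 0.
n5 = d NOR n4 must be 0, so at least one of d, n4 is 1.
Enumerating the 16 input combinations, 12 give n6 = 1 and 4 give n6 = 0.

12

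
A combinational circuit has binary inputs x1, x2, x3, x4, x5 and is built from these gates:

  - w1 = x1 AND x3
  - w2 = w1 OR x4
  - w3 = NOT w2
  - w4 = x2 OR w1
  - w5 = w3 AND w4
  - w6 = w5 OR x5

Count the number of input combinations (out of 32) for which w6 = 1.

w6 = w5 OR x5 must be 1, so at least one of w5, x5 is 1.
Enumerating the 32 input combinations, 19 give w6 = 1 and 13 give w6 = 0.

19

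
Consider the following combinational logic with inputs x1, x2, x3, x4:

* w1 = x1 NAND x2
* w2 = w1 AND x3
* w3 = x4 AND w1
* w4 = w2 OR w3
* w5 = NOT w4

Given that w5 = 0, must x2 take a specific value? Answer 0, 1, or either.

either

Both values of x2 occur among assignments with w5 = 0:
  x2=0: x1=0, x2=0, x3=0, x4=1
  x2=1: x1=0, x2=1, x3=0, x4=1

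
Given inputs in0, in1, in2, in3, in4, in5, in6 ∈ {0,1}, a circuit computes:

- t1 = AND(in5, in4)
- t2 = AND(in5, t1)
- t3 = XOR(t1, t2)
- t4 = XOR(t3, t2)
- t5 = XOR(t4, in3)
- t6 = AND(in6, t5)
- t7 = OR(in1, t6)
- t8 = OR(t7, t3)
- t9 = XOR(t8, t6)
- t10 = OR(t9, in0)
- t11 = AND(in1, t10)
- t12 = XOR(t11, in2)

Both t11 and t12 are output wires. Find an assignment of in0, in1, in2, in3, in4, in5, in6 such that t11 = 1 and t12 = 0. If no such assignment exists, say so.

in0=0, in1=1, in2=1, in3=0, in4=0, in5=1, in6=0

Check with in0=0, in1=1, in2=1, in3=0, in4=0, in5=1, in6=0:
t1 = AND(in5, in4) = AND(1, 0) = 0
t2 = AND(in5, t1) = AND(1, 0) = 0
t3 = XOR(t1, t2) = XOR(0, 0) = 0
t4 = XOR(t3, t2) = XOR(0, 0) = 0
t5 = XOR(t4, in3) = XOR(0, 0) = 0
t6 = AND(in6, t5) = AND(0, 0) = 0
t7 = OR(in1, t6) = OR(1, 0) = 1
t8 = OR(t7, t3) = OR(1, 0) = 1
t9 = XOR(t8, t6) = XOR(1, 0) = 1
t10 = OR(t9, in0) = OR(1, 0) = 1
t11 = AND(in1, t10) = AND(1, 1) = 1
t12 = XOR(t11, in2) = XOR(1, 1) = 0
So t11 = 1 and t12 = 0.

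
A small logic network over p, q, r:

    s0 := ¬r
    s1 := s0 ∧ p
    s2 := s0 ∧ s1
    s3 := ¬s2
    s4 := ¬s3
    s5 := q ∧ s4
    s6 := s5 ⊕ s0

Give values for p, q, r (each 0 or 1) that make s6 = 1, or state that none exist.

p=0, q=0, r=0

s6 = s5 ⊕ s0 must be 1, so s5 and s0 differ.
Check with p=0, q=0, r=0:
s0 = ¬r = ¬0 = 1
s1 = s0 ∧ p = 1 ∧ 0 = 0
s2 = s0 ∧ s1 = 1 ∧ 0 = 0
s3 = ¬s2 = ¬0 = 1
s4 = ¬s3 = ¬1 = 0
s5 = q ∧ s4 = 0 ∧ 0 = 0
s6 = s5 ⊕ s0 = 0 ⊕ 1 = 1
So s6 = 1 as required.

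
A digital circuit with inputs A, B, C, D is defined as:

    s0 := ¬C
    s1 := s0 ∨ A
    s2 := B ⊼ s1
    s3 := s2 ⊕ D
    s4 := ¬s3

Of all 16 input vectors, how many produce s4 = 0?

s4 = ¬s3 must be 0, so s3 = 1.
s3 = s2 ⊕ D must be 1, so s2 and D differ.
Enumerating the 16 input combinations, 8 give s4 = 0 and 8 give s4 = 1.

8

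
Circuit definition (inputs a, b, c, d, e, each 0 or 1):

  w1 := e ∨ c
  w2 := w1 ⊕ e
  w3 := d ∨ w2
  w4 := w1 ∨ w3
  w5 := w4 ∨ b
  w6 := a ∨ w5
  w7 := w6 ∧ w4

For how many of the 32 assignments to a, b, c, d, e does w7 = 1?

28

w7 = w6 ∧ w4 must be 1, so both w6 = 1 and w4 = 1.
w6 = a ∨ w5 must be 1, so at least one of a, w5 is 1.
w4 = w1 ∨ w3 must be 1, so at least one of w1, w3 is 1.
Enumerating the 32 input combinations, 28 give w7 = 1 and 4 give w7 = 0.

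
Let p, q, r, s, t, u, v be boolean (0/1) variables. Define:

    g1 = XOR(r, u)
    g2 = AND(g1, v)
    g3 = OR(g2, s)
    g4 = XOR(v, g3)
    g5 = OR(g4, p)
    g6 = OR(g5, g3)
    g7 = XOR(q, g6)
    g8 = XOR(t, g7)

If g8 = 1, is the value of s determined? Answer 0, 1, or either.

either

Both values of s occur among assignments with g8 = 1:
  s=0: p=0, q=0, r=0, s=0, t=0, u=0, v=1
  s=1: p=0, q=0, r=0, s=1, t=0, u=0, v=0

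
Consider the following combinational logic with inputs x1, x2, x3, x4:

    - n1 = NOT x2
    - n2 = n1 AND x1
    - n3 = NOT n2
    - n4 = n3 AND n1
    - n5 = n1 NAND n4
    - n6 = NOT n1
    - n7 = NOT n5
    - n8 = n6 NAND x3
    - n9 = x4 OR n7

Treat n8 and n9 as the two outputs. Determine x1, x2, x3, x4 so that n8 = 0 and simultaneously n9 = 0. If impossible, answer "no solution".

Check with x1=0 x2=1 x3=1 x4=0:
n1 = NOT x2 = NOT 1 = 0
n2 = n1 AND x1 = 0 AND 0 = 0
n3 = NOT n2 = NOT 0 = 1
n4 = n3 AND n1 = 1 AND 0 = 0
n5 = n1 NAND n4 = 0 NAND 0 = 1
n6 = NOT n1 = NOT 0 = 1
n7 = NOT n5 = NOT 1 = 0
n8 = n6 NAND x3 = 1 NAND 1 = 0
n9 = x4 OR n7 = 0 OR 0 = 0
So n8 = 0 and n9 = 0.

x1=0 x2=1 x3=1 x4=0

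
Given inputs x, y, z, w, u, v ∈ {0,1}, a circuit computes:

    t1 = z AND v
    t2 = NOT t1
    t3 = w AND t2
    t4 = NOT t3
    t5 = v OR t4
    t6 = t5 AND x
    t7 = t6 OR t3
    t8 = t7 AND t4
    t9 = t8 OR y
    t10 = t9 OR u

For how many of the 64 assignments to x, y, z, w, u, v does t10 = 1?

t10 = t9 OR u must be 1, so at least one of t9, u is 1.
Enumerating the 64 input combinations, 53 give t10 = 1 and 11 give t10 = 0.

53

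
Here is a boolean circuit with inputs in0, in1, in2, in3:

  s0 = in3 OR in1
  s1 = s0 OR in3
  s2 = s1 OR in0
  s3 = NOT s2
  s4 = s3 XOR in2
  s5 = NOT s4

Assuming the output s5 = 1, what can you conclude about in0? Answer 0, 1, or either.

Both values of in0 occur among assignments with s5 = 1:
  in0=0: in0=0, in1=0, in2=0, in3=1
  in0=1: in0=1, in1=0, in2=0, in3=0

either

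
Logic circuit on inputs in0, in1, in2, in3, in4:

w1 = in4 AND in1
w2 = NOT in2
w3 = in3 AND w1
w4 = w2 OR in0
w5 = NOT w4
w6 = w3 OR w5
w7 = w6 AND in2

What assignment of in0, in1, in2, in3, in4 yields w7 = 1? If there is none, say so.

Check with in0=0, in1=1, in2=1, in3=1, in4=1:
w1 = in4 AND in1 = 1 AND 1 = 1
w2 = NOT in2 = NOT 1 = 0
w3 = in3 AND w1 = 1 AND 1 = 1
w4 = w2 OR in0 = 0 OR 0 = 0
w5 = NOT w4 = NOT 0 = 1
w6 = w3 OR w5 = 1 OR 1 = 1
w7 = w6 AND in2 = 1 AND 1 = 1
So w7 = 1 as required.

in0=0, in1=1, in2=1, in3=1, in4=1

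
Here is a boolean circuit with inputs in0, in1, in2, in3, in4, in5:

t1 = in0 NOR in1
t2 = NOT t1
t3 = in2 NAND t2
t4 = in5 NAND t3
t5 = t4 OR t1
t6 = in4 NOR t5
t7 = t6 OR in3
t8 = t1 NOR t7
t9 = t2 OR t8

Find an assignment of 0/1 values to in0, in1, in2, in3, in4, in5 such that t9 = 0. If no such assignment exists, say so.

in0=0 in1=0 in2=0 in3=0 in4=0 in5=0

t9 = t2 OR t8 must be 0, so both t2 = 0 and t8 = 0.
t2 = NOT t1 must be 0, so t1 = 1.
t8 = t1 NOR t7 must be 0, so at least one of t1, t7 is 1.
Check with in0=0 in1=0 in2=0 in3=0 in4=0 in5=0:
t1 = in0 NOR in1 = 0 NOR 0 = 1
t2 = NOT t1 = NOT 1 = 0
t3 = in2 NAND t2 = 0 NAND 0 = 1
t4 = in5 NAND t3 = 0 NAND 1 = 1
t5 = t4 OR t1 = 1 OR 1 = 1
t6 = in4 NOR t5 = 0 NOR 1 = 0
t7 = t6 OR in3 = 0 OR 0 = 0
t8 = t1 NOR t7 = 1 NOR 0 = 0
t9 = t2 OR t8 = 0 OR 0 = 0
So t9 = 0 as required.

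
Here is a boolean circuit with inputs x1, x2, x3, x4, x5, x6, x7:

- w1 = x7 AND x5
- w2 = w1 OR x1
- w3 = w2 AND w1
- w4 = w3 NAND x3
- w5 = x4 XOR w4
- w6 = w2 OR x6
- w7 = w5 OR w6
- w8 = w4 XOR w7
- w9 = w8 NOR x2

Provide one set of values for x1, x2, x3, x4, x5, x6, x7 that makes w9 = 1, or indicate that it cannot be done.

x1=0, x2=0, x3=1, x4=0, x5=0, x6=1, x7=0

w9 = w8 NOR x2 must be 1, so both w8 = 0 and x2 = 0.
w8 = w4 XOR w7 must be 0, so w4 and w7 are equal.
Check with x1=0, x2=0, x3=1, x4=0, x5=0, x6=1, x7=0:
w1 = x7 AND x5 = 0 AND 0 = 0
w2 = w1 OR x1 = 0 OR 0 = 0
w3 = w2 AND w1 = 0 AND 0 = 0
w4 = w3 NAND x3 = 0 NAND 1 = 1
w5 = x4 XOR w4 = 0 XOR 1 = 1
w6 = w2 OR x6 = 0 OR 1 = 1
w7 = w5 OR w6 = 1 OR 1 = 1
w8 = w4 XOR w7 = 1 XOR 1 = 0
w9 = w8 NOR x2 = 0 NOR 0 = 1
So w9 = 1 as required.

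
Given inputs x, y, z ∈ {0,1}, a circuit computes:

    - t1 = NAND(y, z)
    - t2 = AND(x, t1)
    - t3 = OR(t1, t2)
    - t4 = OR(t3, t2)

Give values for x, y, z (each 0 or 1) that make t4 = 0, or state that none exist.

Check with x=0, y=1, z=1:
t1 = NAND(y, z) = NAND(1, 1) = 0
t2 = AND(x, t1) = AND(0, 0) = 0
t3 = OR(t1, t2) = OR(0, 0) = 0
t4 = OR(t3, t2) = OR(0, 0) = 0
So t4 = 0 as required.

x=0, y=1, z=1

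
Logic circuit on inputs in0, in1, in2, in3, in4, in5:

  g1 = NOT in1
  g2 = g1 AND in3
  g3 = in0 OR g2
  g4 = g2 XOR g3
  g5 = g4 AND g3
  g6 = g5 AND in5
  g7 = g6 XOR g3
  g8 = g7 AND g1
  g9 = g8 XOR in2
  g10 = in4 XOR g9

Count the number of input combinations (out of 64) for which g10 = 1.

g10 = in4 XOR g9 must be 1, so in4 and g9 differ.
Enumerating the 64 input combinations, 32 give g10 = 1 and 32 give g10 = 0.

32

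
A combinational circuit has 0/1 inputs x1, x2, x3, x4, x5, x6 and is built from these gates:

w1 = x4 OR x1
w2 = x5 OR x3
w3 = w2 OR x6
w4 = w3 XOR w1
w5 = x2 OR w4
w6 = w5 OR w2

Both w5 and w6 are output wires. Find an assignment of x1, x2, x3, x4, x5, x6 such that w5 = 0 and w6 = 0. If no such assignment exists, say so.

Check with x1=0 x2=0 x3=0 x4=0 x5=0 x6=0:
w1 = x4 OR x1 = 0 OR 0 = 0
w2 = x5 OR x3 = 0 OR 0 = 0
w3 = w2 OR x6 = 0 OR 0 = 0
w4 = w3 XOR w1 = 0 XOR 0 = 0
w5 = x2 OR w4 = 0 OR 0 = 0
w6 = w5 OR w2 = 0 OR 0 = 0
So w5 = 0 and w6 = 0.

x1=0 x2=0 x3=0 x4=0 x5=0 x6=0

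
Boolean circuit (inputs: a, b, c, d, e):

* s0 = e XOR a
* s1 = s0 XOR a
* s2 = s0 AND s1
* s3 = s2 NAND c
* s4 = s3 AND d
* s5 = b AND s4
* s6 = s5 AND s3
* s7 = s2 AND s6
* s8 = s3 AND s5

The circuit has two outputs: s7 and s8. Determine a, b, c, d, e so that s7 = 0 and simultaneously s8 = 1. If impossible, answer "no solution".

Check with a=1, b=1, c=0, d=1, e=0:
s0 = e XOR a = 0 XOR 1 = 1
s1 = s0 XOR a = 1 XOR 1 = 0
s2 = s0 AND s1 = 1 AND 0 = 0
s3 = s2 NAND c = 0 NAND 0 = 1
s4 = s3 AND d = 1 AND 1 = 1
s5 = b AND s4 = 1 AND 1 = 1
s6 = s5 AND s3 = 1 AND 1 = 1
s7 = s2 AND s6 = 0 AND 1 = 0
s8 = s3 AND s5 = 1 AND 1 = 1
So s7 = 0 and s8 = 1.

a=1, b=1, c=0, d=1, e=0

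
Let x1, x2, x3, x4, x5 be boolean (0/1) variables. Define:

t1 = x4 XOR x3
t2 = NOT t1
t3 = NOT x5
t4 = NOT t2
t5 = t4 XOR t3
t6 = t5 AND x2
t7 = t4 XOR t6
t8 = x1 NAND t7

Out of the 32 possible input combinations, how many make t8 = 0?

t8 = x1 NAND t7 must be 0, so both x1 = 1 and t7 = 1.
t7 = t4 XOR t6 must be 1, so t4 and t6 differ.
Enumerating the 32 input combinations, 8 give t8 = 0 and 24 give t8 = 1.

8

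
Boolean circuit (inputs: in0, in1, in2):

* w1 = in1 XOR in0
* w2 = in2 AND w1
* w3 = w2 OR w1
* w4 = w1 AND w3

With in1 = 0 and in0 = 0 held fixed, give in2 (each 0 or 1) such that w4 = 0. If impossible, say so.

Check with in1 = 0 and in0 = 0 and in2=0:
w1 = in1 XOR in0 = 0 XOR 0 = 0
w2 = in2 AND w1 = 0 AND 0 = 0
w3 = w2 OR w1 = 0 OR 0 = 0
w4 = w1 AND w3 = 0 AND 0 = 0
So w4 = 0.

in2=0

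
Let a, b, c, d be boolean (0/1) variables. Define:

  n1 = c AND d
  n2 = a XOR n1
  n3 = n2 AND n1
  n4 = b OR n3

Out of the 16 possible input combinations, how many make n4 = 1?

9

n4 = b OR n3 must be 1, so at least one of b, n3 is 1.
Enumerating the 16 input combinations, 9 give n4 = 1 and 7 give n4 = 0.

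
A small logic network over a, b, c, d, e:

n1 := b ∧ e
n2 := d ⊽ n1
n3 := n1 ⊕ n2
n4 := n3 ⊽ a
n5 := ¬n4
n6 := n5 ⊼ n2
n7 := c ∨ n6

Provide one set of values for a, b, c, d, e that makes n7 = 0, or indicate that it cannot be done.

n7 = c ∨ n6 must be 0, so both c = 0 and n6 = 0.
n6 = n5 ⊼ n2 must be 0, so both n5 = 1 and n2 = 1.
n5 = ¬n4 must be 1, so n4 = 0.
Check with a=1, b=1, c=0, d=0, e=0:
n1 = b ∧ e = 1 ∧ 0 = 0
n2 = d ⊽ n1 = 0 ⊽ 0 = 1
n3 = n1 ⊕ n2 = 0 ⊕ 1 = 1
n4 = n3 ⊽ a = 1 ⊽ 1 = 0
n5 = ¬n4 = ¬0 = 1
n6 = n5 ⊼ n2 = 1 ⊼ 1 = 0
n7 = c ∨ n6 = 0 ∨ 0 = 0
So n7 = 0 as required.

a=1, b=1, c=0, d=0, e=0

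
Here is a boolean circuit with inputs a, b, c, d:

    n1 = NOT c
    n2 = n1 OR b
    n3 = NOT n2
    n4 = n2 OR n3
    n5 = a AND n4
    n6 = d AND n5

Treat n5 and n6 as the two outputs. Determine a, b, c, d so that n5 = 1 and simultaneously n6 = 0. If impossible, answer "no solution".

a=1, b=0, c=0, d=0

Check with a=1, b=0, c=0, d=0:
n1 = NOT c = NOT 0 = 1
n2 = n1 OR b = 1 OR 0 = 1
n3 = NOT n2 = NOT 1 = 0
n4 = n2 OR n3 = 1 OR 0 = 1
n5 = a AND n4 = 1 AND 1 = 1
n6 = d AND n5 = 0 AND 1 = 0
So n5 = 1 and n6 = 0.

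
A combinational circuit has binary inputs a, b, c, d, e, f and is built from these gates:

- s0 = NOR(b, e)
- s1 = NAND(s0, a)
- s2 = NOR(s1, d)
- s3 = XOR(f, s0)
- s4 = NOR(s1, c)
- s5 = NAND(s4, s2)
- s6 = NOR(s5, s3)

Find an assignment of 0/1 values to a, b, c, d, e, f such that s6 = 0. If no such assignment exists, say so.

Check with a=1 b=1 c=0 d=1 e=1 f=0:
s0 = NOR(b, e) = NOR(1, 1) = 0
s1 = NAND(s0, a) = NAND(0, 1) = 1
s2 = NOR(s1, d) = NOR(1, 1) = 0
s3 = XOR(f, s0) = XOR(0, 0) = 0
s4 = NOR(s1, c) = NOR(1, 0) = 0
s5 = NAND(s4, s2) = NAND(0, 0) = 1
s6 = NOR(s5, s3) = NOR(1, 0) = 0
So s6 = 0 as required.

a=1 b=1 c=0 d=1 e=1 f=0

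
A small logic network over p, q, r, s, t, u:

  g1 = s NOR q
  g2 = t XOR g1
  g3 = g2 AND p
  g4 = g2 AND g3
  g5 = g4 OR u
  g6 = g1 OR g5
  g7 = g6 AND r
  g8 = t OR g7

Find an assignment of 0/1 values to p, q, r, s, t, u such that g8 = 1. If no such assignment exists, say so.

Check with p=0, q=1, r=1, s=0, t=0, u=1:
g1 = s NOR q = 0 NOR 1 = 0
g2 = t XOR g1 = 0 XOR 0 = 0
g3 = g2 AND p = 0 AND 0 = 0
g4 = g2 AND g3 = 0 AND 0 = 0
g5 = g4 OR u = 0 OR 1 = 1
g6 = g1 OR g5 = 0 OR 1 = 1
g7 = g6 AND r = 1 AND 1 = 1
g8 = t OR g7 = 0 OR 1 = 1
So g8 = 1 as required.

p=0, q=1, r=1, s=0, t=0, u=1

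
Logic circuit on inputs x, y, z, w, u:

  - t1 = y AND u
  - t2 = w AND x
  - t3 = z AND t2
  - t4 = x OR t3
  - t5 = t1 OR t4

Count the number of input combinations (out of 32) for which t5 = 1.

t5 = t1 OR t4 must be 1, so at least one of t1, t4 is 1.
Enumerating the 32 input combinations, 20 give t5 = 1 and 12 give t5 = 0.

20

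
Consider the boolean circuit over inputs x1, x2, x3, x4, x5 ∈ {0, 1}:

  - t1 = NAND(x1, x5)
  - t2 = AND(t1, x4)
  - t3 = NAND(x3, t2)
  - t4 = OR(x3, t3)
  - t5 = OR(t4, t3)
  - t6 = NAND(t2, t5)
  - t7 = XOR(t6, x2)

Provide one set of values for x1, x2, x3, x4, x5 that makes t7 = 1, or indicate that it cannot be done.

t7 = XOR(t6, x2) must be 1, so t6 and x2 differ.
Check with x1=0 x2=1 x3=0 x4=1 x5=1:
t1 = NAND(x1, x5) = NAND(0, 1) = 1
t2 = AND(t1, x4) = AND(1, 1) = 1
t3 = NAND(x3, t2) = NAND(0, 1) = 1
t4 = OR(x3, t3) = OR(0, 1) = 1
t5 = OR(t4, t3) = OR(1, 1) = 1
t6 = NAND(t2, t5) = NAND(1, 1) = 0
t7 = XOR(t6, x2) = XOR(0, 1) = 1
So t7 = 1 as required.

x1=0 x2=1 x3=0 x4=1 x5=1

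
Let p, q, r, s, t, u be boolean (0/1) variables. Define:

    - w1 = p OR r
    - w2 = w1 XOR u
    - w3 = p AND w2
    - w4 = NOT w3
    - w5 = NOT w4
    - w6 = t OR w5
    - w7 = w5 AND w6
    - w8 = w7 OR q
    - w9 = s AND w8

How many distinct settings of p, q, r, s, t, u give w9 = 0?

44

w9 = s AND w8 must be 0, so at least one of s, w8 is 0.
Enumerating the 64 input combinations, 44 give w9 = 0 and 20 give w9 = 1.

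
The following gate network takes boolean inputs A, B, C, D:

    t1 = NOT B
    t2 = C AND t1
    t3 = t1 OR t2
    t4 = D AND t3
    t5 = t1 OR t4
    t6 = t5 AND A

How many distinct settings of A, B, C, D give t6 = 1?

t6 = t5 AND A must be 1, so both t5 = 1 and A = 1.
t5 = t1 OR t4 must be 1, so at least one of t1, t4 is 1.
Satisfying assignments:
  A=1, B=0, C=0, D=0
  A=1, B=0, C=0, D=1
  A=1, B=0, C=1, D=0
  A=1, B=0, C=1, D=1

4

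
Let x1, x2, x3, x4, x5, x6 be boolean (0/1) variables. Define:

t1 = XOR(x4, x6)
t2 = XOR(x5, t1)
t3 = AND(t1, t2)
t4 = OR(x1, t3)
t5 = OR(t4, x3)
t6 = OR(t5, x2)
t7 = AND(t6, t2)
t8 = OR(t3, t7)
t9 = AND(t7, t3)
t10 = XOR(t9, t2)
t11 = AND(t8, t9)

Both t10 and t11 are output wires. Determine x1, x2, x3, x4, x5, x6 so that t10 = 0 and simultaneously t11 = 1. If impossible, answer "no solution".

x1=0 x2=1 x3=1 x4=1 x5=0 x6=0

Check with x1=0 x2=1 x3=1 x4=1 x5=0 x6=0:
t1 = XOR(x4, x6) = XOR(1, 0) = 1
t2 = XOR(x5, t1) = XOR(0, 1) = 1
t3 = AND(t1, t2) = AND(1, 1) = 1
t4 = OR(x1, t3) = OR(0, 1) = 1
t5 = OR(t4, x3) = OR(1, 1) = 1
t6 = OR(t5, x2) = OR(1, 1) = 1
t7 = AND(t6, t2) = AND(1, 1) = 1
t8 = OR(t3, t7) = OR(1, 1) = 1
t9 = AND(t7, t3) = AND(1, 1) = 1
t10 = XOR(t9, t2) = XOR(1, 1) = 0
t11 = AND(t8, t9) = AND(1, 1) = 1
So t10 = 0 and t11 = 1.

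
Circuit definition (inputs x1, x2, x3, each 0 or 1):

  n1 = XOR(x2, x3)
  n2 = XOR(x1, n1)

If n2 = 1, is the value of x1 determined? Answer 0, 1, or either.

Both values of x1 occur among assignments with n2 = 1:
  x1=0: x1=0, x2=0, x3=1
  x1=1: x1=1, x2=0, x3=0

either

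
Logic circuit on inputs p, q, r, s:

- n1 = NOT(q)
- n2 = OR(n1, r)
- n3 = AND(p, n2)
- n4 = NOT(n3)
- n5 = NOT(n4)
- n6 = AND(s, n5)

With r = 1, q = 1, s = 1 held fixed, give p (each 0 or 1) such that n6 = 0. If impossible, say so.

Check with r = 1, q = 1, s = 1 and p=0:
n1 = NOT(q) = NOT 1 = 0
n2 = OR(n1, r) = OR(0, 1) = 1
n3 = AND(p, n2) = AND(0, 1) = 0
n4 = NOT(n3) = NOT 0 = 1
n5 = NOT(n4) = NOT 1 = 0
n6 = AND(s, n5) = AND(1, 0) = 0
So n6 = 0.

p=0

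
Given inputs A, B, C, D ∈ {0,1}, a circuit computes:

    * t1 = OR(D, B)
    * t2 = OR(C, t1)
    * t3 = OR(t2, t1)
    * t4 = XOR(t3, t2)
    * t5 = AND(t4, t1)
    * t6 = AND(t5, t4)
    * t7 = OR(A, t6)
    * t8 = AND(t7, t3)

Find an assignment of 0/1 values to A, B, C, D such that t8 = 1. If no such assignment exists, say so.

t8 = AND(t7, t3) must be 1, so both t7 = 1 and t3 = 1.
t7 = OR(A, t6) must be 1, so at least one of A, t6 is 1.
Check with A=1, B=0, C=1, D=0:
t1 = OR(D, B) = OR(0, 0) = 0
t2 = OR(C, t1) = OR(1, 0) = 1
t3 = OR(t2, t1) = OR(1, 0) = 1
t4 = XOR(t3, t2) = XOR(1, 1) = 0
t5 = AND(t4, t1) = AND(0, 0) = 0
t6 = AND(t5, t4) = AND(0, 0) = 0
t7 = OR(A, t6) = OR(1, 0) = 1
t8 = AND(t7, t3) = AND(1, 1) = 1
So t8 = 1 as required.

A=1, B=0, C=1, D=0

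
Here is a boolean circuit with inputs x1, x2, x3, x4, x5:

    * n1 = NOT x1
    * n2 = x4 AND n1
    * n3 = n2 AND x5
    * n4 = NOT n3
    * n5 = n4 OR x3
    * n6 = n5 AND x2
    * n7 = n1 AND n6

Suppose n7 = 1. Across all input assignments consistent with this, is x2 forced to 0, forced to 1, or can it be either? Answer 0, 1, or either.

1

n7 = n1 AND n6 must be 1, so both n1 = 1 and n6 = 1.
n1 = NOT x1 must be 1, so x1 = 0.
n6 = n5 AND x2 must be 1, so both n5 = 1 and x2 = 1.
Every assignment with n7 = 1 has x2 = 1; there are 7 such assignment(s).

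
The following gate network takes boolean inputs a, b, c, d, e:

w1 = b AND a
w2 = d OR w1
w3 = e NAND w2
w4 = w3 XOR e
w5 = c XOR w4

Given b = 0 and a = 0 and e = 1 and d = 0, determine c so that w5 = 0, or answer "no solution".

c=0

w5 = c XOR w4 must be 0, so c and w4 are equal.
Check with b = 0 and a = 0 and e = 1 and d = 0 and c=0:
w1 = b AND a = 0 AND 0 = 0
w2 = d OR w1 = 0 OR 0 = 0
w3 = e NAND w2 = 1 NAND 0 = 1
w4 = w3 XOR e = 1 XOR 1 = 0
w5 = c XOR w4 = 0 XOR 0 = 0
So w5 = 0.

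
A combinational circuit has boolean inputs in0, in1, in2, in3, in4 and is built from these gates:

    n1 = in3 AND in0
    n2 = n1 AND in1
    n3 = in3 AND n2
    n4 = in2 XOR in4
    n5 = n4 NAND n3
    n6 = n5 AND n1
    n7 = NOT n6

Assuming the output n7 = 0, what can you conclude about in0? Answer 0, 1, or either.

n7 = NOT n6 must be 0, so n6 = 1.
Every assignment with n7 = 0 has in0 = 1; there are 6 such assignment(s).

1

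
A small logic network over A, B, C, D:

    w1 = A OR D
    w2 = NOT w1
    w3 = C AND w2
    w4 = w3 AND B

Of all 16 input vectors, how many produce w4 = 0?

w4 = w3 AND B must be 0, so at least one of w3, B is 0.
Enumerating the 16 input combinations, 15 give w4 = 0 and 1 give w4 = 1.

15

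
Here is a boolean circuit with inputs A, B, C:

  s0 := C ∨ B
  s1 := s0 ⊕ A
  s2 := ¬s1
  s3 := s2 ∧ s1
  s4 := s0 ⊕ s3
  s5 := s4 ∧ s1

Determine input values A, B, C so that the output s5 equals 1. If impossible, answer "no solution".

s5 = s4 ∧ s1 must be 1, so both s4 = 1 and s1 = 1.
s4 = s0 ⊕ s3 must be 1, so s0 and s3 differ.
s1 = s0 ⊕ A must be 1, so s0 and A differ.
Check with A=0 B=0 C=1:
s0 = C ∨ B = 1 ∨ 0 = 1
s1 = s0 ⊕ A = 1 ⊕ 0 = 1
s2 = ¬s1 = ¬1 = 0
s3 = s2 ∧ s1 = 0 ∧ 1 = 0
s4 = s0 ⊕ s3 = 1 ⊕ 0 = 1
s5 = s4 ∧ s1 = 1 ∧ 1 = 1
So s5 = 1 as required.

A=0 B=0 C=1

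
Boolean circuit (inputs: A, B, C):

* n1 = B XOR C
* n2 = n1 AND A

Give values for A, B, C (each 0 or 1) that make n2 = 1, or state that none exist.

n2 = n1 AND A must be 1, so both n1 = 1 and A = 1.
n1 = B XOR C must be 1, so B and C differ.
Check with A=1, B=0, C=1:
n1 = B XOR C = 0 XOR 1 = 1
n2 = n1 AND A = 1 AND 1 = 1
So n2 = 1 as required.

A=1, B=0, C=1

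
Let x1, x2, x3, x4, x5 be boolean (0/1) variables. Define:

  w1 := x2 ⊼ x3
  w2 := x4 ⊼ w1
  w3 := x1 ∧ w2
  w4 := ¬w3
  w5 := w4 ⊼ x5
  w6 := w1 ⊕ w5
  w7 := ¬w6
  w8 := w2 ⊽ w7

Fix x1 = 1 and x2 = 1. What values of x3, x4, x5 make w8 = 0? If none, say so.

x3=0, x4=1, x5=0

w8 = w2 ⊽ w7 must be 0, so at least one of w2, w7 is 1.
Check with x1 = 1 and x2 = 1 and x3=0, x4=1, x5=0:
w1 = x2 ⊼ x3 = 1 ⊼ 0 = 1
w2 = x4 ⊼ w1 = 1 ⊼ 1 = 0
w3 = x1 ∧ w2 = 1 ∧ 0 = 0
w4 = ¬w3 = ¬0 = 1
w5 = w4 ⊼ x5 = 1 ⊼ 0 = 1
w6 = w1 ⊕ w5 = 1 ⊕ 1 = 0
w7 = ¬w6 = ¬0 = 1
w8 = w2 ⊽ w7 = 0 ⊽ 1 = 0
So w8 = 0.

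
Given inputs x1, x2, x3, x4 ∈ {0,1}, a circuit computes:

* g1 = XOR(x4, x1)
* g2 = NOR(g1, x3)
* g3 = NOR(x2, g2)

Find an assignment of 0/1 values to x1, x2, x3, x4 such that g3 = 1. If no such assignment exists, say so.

x1=1, x2=0, x3=1, x4=0

g3 = NOR(x2, g2) must be 1, so both x2 = 0 and g2 = 0.
Check with x1=1, x2=0, x3=1, x4=0:
g1 = XOR(x4, x1) = XOR(0, 1) = 1
g2 = NOR(g1, x3) = NOR(1, 1) = 0
g3 = NOR(x2, g2) = NOR(0, 0) = 1
So g3 = 1 as required.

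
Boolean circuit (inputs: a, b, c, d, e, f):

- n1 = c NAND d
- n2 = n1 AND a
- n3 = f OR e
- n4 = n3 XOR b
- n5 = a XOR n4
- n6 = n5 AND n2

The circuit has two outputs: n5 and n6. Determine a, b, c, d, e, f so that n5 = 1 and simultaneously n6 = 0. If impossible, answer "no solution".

Check with a=0, b=0, c=0, d=1, e=1, f=0:
n1 = c NAND d = 0 NAND 1 = 1
n2 = n1 AND a = 1 AND 0 = 0
n3 = f OR e = 0 OR 1 = 1
n4 = n3 XOR b = 1 XOR 0 = 1
n5 = a XOR n4 = 0 XOR 1 = 1
n6 = n5 AND n2 = 1 AND 0 = 0
So n5 = 1 and n6 = 0.

a=0, b=0, c=0, d=1, e=1, f=0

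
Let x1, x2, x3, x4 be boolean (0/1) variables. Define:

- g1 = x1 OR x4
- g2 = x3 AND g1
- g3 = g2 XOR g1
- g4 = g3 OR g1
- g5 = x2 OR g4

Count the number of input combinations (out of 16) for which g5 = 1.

g5 = x2 OR g4 must be 1, so at least one of x2, g4 is 1.
Enumerating the 16 input combinations, 14 give g5 = 1 and 2 give g5 = 0.

14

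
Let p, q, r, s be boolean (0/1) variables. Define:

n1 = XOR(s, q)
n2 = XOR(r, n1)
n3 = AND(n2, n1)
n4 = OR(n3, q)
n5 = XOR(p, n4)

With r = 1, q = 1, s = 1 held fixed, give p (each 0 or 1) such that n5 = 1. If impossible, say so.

p=0

Check with r = 1, q = 1, s = 1 and p=0:
n1 = XOR(s, q) = XOR(1, 1) = 0
n2 = XOR(r, n1) = XOR(1, 0) = 1
n3 = AND(n2, n1) = AND(1, 0) = 0
n4 = OR(n3, q) = OR(0, 1) = 1
n5 = XOR(p, n4) = XOR(0, 1) = 1
So n5 = 1.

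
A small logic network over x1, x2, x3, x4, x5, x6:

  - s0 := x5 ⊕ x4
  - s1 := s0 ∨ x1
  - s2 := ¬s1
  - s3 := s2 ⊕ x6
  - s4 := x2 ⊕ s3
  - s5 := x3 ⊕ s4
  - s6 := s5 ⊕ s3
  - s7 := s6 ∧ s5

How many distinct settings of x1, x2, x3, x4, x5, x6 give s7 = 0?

s7 = s6 ∧ s5 must be 0, so at least one of s6, s5 is 0.
Enumerating the 64 input combinations, 48 give s7 = 0 and 16 give s7 = 1.

48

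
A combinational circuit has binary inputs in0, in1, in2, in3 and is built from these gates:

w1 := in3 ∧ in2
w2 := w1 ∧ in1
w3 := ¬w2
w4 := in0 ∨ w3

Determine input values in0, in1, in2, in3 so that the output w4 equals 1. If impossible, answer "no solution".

in0=0 in1=1 in2=0 in3=1

w4 = in0 ∨ w3 must be 1, so at least one of in0, w3 is 1.
Check with in0=0 in1=1 in2=0 in3=1:
w1 = in3 ∧ in2 = 1 ∧ 0 = 0
w2 = w1 ∧ in1 = 0 ∧ 1 = 0
w3 = ¬w2 = ¬0 = 1
w4 = in0 ∨ w3 = 0 ∨ 1 = 1
So w4 = 1 as required.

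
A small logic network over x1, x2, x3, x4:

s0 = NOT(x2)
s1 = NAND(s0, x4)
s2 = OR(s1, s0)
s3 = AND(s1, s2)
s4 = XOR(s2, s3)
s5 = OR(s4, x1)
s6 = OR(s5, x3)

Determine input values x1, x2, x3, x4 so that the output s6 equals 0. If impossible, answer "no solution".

x1=0 x2=1 x3=0 x4=1

s6 = OR(s5, x3) must be 0, so both s5 = 0 and x3 = 0.
Check with x1=0 x2=1 x3=0 x4=1:
s0 = NOT(x2) = NOT 1 = 0
s1 = NAND(s0, x4) = NAND(0, 1) = 1
s2 = OR(s1, s0) = OR(1, 0) = 1
s3 = AND(s1, s2) = AND(1, 1) = 1
s4 = XOR(s2, s3) = XOR(1, 1) = 0
s5 = OR(s4, x1) = OR(0, 0) = 0
s6 = OR(s5, x3) = OR(0, 0) = 0
So s6 = 0 as required.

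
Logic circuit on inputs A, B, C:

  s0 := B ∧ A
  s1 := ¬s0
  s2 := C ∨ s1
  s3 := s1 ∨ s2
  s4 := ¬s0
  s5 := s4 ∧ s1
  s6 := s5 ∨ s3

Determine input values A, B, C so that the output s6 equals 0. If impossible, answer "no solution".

s6 = s5 ∨ s3 must be 0, so both s5 = 0 and s3 = 0.
Check with A=1, B=1, C=0:
s0 = B ∧ A = 1 ∧ 1 = 1
s1 = ¬s0 = ¬1 = 0
s2 = C ∨ s1 = 0 ∨ 0 = 0
s3 = s1 ∨ s2 = 0 ∨ 0 = 0
s4 = ¬s0 = ¬1 = 0
s5 = s4 ∧ s1 = 0 ∧ 0 = 0
s6 = s5 ∨ s3 = 0 ∨ 0 = 0
So s6 = 0 as required.

A=1, B=1, C=0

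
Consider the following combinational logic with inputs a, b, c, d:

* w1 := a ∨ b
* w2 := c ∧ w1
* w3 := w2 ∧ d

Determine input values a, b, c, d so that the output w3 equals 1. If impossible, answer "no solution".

w3 = w2 ∧ d must be 1, so both w2 = 1 and d = 1.
w2 = c ∧ w1 must be 1, so both c = 1 and w1 = 1.
Check with a=1, b=0, c=1, d=1:
w1 = a ∨ b = 1 ∨ 0 = 1
w2 = c ∧ w1 = 1 ∧ 1 = 1
w3 = w2 ∧ d = 1 ∧ 1 = 1
So w3 = 1 as required.

a=1, b=0, c=1, d=1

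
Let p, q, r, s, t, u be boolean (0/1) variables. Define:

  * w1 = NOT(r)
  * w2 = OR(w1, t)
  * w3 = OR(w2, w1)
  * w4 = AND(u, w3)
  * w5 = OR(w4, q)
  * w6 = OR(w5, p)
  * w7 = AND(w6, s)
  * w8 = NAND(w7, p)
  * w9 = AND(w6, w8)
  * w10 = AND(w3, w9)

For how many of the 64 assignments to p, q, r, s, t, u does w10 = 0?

w10 = AND(w3, w9) must be 0, so at least one of w3, w9 is 0.
Enumerating the 64 input combinations, 34 give w10 = 0 and 30 give w10 = 1.

34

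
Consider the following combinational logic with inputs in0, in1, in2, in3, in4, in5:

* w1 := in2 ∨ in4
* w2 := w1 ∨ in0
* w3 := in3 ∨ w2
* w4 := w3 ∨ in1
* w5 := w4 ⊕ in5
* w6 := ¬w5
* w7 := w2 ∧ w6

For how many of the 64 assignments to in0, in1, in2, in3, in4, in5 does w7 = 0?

36

w7 = w2 ∧ w6 must be 0, so at least one of w2, w6 is 0.
Enumerating the 64 input combinations, 36 give w7 = 0 and 28 give w7 = 1.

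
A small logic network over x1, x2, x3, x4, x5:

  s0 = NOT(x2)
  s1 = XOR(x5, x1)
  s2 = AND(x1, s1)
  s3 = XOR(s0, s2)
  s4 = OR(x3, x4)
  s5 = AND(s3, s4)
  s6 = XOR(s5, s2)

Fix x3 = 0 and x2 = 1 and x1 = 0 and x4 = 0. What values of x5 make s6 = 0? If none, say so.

x5=1

Check with x3 = 0 and x2 = 1 and x1 = 0 and x4 = 0 and x5=1:
s0 = NOT(x2) = NOT 1 = 0
s1 = XOR(x5, x1) = XOR(1, 0) = 1
s2 = AND(x1, s1) = AND(0, 1) = 0
s3 = XOR(s0, s2) = XOR(0, 0) = 0
s4 = OR(x3, x4) = OR(0, 0) = 0
s5 = AND(s3, s4) = AND(0, 0) = 0
s6 = XOR(s5, s2) = XOR(0, 0) = 0
So s6 = 0.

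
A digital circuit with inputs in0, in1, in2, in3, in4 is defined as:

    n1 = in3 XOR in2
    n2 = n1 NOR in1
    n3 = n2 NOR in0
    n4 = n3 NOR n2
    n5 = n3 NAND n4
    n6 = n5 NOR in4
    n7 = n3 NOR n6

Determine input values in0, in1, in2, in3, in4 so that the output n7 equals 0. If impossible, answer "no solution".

in0=0, in1=1, in2=0, in3=0, in4=0

n7 = n3 NOR n6 must be 0, so at least one of n3, n6 is 1.
Check with in0=0, in1=1, in2=0, in3=0, in4=0:
n1 = in3 XOR in2 = 0 XOR 0 = 0
n2 = n1 NOR in1 = 0 NOR 1 = 0
n3 = n2 NOR in0 = 0 NOR 0 = 1
n4 = n3 NOR n2 = 1 NOR 0 = 0
n5 = n3 NAND n4 = 1 NAND 0 = 1
n6 = n5 NOR in4 = 1 NOR 0 = 0
n7 = n3 NOR n6 = 1 NOR 0 = 0
So n7 = 0 as required.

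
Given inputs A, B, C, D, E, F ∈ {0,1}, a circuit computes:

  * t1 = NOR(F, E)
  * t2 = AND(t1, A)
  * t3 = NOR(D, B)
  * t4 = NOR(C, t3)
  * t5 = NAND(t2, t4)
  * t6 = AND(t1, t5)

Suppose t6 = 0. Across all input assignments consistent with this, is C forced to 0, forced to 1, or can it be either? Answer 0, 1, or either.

either

Both values of C occur among assignments with t6 = 0:
  C=0: A=0, B=0, C=0, D=0, E=0, F=1
  C=1: A=0, B=0, C=1, D=0, E=0, F=1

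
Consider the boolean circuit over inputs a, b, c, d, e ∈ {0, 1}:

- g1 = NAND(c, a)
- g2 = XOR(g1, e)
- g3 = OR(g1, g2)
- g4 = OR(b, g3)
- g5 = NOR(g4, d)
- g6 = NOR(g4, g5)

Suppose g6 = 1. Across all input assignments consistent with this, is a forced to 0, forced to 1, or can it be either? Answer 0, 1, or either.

1

g6 = NOR(g4, g5) must be 1, so both g4 = 0 and g5 = 0.
g4 = OR(b, g3) must be 0, so both b = 0 and g3 = 0.
g5 = NOR(g4, d) must be 0, so at least one of g4, d is 1.
Every assignment with g6 = 1 has a = 1; there are 1 such assignment(s).
  a=1, b=0, c=1, d=1, e=0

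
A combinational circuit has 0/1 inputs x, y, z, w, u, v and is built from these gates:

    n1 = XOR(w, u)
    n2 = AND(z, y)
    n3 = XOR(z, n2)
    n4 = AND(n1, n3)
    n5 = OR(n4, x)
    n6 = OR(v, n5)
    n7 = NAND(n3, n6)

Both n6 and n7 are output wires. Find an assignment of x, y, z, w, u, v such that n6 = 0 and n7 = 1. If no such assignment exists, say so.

x=0, y=1, z=1, w=1, u=0, v=0

Check with x=0, y=1, z=1, w=1, u=0, v=0:
n1 = XOR(w, u) = XOR(1, 0) = 1
n2 = AND(z, y) = AND(1, 1) = 1
n3 = XOR(z, n2) = XOR(1, 1) = 0
n4 = AND(n1, n3) = AND(1, 0) = 0
n5 = OR(n4, x) = OR(0, 0) = 0
n6 = OR(v, n5) = OR(0, 0) = 0
n7 = NAND(n3, n6) = NAND(0, 0) = 1
So n6 = 0 and n7 = 1.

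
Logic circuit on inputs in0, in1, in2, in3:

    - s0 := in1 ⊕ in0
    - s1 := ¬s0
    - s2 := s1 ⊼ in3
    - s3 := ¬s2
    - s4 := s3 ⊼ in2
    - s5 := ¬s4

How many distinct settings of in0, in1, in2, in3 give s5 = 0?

s5 = ¬s4 must be 0, so s4 = 1.
Enumerating the 16 input combinations, 14 give s5 = 0 and 2 give s5 = 1.

14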